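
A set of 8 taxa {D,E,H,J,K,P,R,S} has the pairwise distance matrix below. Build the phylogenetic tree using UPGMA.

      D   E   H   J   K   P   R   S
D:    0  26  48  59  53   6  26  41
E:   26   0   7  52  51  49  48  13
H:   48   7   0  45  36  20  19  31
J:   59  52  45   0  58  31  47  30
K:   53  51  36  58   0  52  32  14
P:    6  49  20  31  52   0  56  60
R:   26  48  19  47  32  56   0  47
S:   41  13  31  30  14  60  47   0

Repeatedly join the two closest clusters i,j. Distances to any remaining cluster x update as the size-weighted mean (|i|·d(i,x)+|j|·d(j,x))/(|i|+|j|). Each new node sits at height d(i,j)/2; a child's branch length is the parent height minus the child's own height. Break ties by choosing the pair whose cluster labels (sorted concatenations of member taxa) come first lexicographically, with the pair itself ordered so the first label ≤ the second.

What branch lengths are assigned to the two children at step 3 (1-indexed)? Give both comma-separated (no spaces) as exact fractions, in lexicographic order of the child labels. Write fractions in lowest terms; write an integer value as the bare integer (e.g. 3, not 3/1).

7,7

iteration 1: select D,P (d=6); attach at lengths (3, 3); label the merged cluster DP
  updated: d(DP,E)=75/2, d(DP,H)=34, d(DP,J)=45, d(DP,K)=105/2, d(DP,R)=41, d(DP,S)=101/2
iteration 2: select E,H (d=7); attach at lengths (7/2, 7/2); label the merged cluster EH
  updated: d(DP,EH)=143/4, d(EH,J)=97/2, d(EH,K)=87/2, d(EH,R)=67/2, d(EH,S)=22
iteration 3: select K,S (d=14); attach at lengths (7, 7); label the merged cluster KS
  updated: d(DP,KS)=103/2, d(EH,KS)=131/4, d(J,KS)=44, d(KS,R)=79/2
iteration 4: select EH,KS (d=131/4); attach at lengths (103/8, 75/8); label the merged cluster EHKS
  updated: d(DP,EHKS)=349/8, d(EHKS,J)=185/4, d(EHKS,R)=73/2
iteration 5: select EHKS,R (d=73/2); attach at lengths (15/8, 73/4); label the merged cluster EHKRS
  updated: d(DP,EHKRS)=431/10, d(EHKRS,J)=232/5
iteration 6: select DP,EHKRS (d=431/10); attach at lengths (371/20, 33/10); label the merged cluster DEHKPRS
  updated: d(DEHKPRS,J)=46
iteration 7: select DEHKPRS,J (d=46); attach at lengths (29/20, 23); label the merged cluster DEHJKPRS
final tree: (((D:3,P:3):371/20,(((E:7/2,H:7/2):103/8,(K:7,S:7):75/8):15/8,R:73/4):33/10):29/20,J:23)
total length: 4627/40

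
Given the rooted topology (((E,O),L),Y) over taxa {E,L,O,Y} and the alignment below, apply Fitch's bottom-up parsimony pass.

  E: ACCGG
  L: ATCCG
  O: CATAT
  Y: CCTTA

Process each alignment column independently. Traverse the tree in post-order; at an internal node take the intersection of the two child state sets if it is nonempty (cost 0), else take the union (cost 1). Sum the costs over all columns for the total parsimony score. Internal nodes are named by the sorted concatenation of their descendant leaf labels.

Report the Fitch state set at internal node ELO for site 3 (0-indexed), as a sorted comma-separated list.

site 0, node EO: E={A} ∪ O={C} → {A,C} (+1)
site 0, node ELO: EO={A,C} ∩ L={A} → {A} (+0)
site 0, node ELOY: ELO={A} ∪ Y={C} → {A,C} (+1)
site 1, node EO: E={C} ∪ O={A} → {A,C} (+1)
site 1, node ELO: EO={A,C} ∪ L={T} → {A,C,T} (+1)
site 1, node ELOY: ELO={A,C,T} ∩ Y={C} → {C} (+0)
site 2, node EO: E={C} ∪ O={T} → {C,T} (+1)
site 2, node ELO: EO={C,T} ∩ L={C} → {C} (+0)
site 2, node ELOY: ELO={C} ∪ Y={T} → {C,T} (+1)
site 3, node EO: E={G} ∪ O={A} → {A,G} (+1)
site 3, node ELO: EO={A,G} ∪ L={C} → {A,C,G} (+1)
site 3, node ELOY: ELO={A,C,G} ∪ Y={T} → {A,C,G,T} (+1)
site 4, node EO: E={G} ∪ O={T} → {G,T} (+1)
site 4, node ELO: EO={G,T} ∩ L={G} → {G} (+0)
site 4, node ELOY: ELO={G} ∪ Y={A} → {A,G} (+1)
per-site changes: [2, 2, 2, 3, 2]; total = 11

A,C,G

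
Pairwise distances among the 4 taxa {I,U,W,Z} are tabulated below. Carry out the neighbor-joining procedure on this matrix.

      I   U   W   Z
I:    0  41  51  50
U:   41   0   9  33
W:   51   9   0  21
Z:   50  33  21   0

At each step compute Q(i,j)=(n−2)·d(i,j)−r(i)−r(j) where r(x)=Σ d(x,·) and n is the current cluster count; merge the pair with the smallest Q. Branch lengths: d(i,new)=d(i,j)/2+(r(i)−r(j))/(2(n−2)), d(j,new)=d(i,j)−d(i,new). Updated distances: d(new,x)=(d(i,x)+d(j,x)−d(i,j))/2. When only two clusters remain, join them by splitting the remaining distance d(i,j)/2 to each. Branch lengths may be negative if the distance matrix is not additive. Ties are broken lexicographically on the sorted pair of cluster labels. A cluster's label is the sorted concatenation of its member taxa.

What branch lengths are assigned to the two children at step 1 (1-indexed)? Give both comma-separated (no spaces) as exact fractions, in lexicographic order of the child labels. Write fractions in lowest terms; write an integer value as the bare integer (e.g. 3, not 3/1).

69/2,31/2

step 1: merge (I,Z) at d=50, Q=-146; branch lengths I→69/2, Z→31/2; new cluster IZ
  updated: d(IZ,U)=12, d(IZ,W)=11
step 2: merge (IZ,U) at d=12, Q=-32; branch lengths IZ→7, U→5; new cluster IUZ
  updated: d(IUZ,W)=4
step 3: merge (IUZ,W) at d=4; branch lengths IUZ→2, W→2; new cluster IUWZ
final tree: (((I:69/2,Z:31/2):7,U:5):2,W:2)
total length: 66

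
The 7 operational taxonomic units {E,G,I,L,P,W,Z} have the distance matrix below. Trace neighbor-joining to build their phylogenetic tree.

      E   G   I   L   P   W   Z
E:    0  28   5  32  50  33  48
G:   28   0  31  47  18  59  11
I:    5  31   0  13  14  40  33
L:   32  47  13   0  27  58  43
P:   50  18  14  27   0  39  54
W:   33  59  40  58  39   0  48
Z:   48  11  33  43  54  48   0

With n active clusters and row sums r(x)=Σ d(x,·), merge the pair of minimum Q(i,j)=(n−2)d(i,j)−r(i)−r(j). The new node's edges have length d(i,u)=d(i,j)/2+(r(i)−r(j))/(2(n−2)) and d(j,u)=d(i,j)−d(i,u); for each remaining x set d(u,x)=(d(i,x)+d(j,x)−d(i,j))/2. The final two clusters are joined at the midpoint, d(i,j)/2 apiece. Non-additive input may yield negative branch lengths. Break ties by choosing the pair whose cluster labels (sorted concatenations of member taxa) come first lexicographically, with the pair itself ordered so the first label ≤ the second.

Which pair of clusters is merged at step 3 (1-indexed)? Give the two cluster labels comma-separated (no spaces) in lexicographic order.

EW,GZ

1. join G+Z (d=11, Q=-376) ⇒ GZ; edges |G|=6/5, |Z|=49/5
  updated: d(E,GZ)=65/2, d(GZ,I)=53/2, d(GZ,L)=79/2, d(GZ,P)=61/2, d(GZ,W)=48
2. join E+W (d=33, Q=-477/2) ⇒ EW; edges |E|=133/16, |W|=395/16
  updated: d(EW,GZ)=95/4, d(EW,I)=6, d(EW,L)=57/2, d(EW,P)=28
3. join EW+GZ (d=95/4, Q=-541/4) ⇒ EGWZ; edges |EW|=149/24, |GZ|=421/24
  updated: d(EGWZ,I)=35/8, d(EGWZ,L)=177/8, d(EGWZ,P)=139/8
4. join EGWZ+P (d=139/8, Q=-135/2) ⇒ EGPWZ; edges |EGWZ|=81/16, |P|=197/16
  updated: d(EGPWZ,I)=1/2, d(EGPWZ,L)=127/8
5. join EGPWZ+I (d=1/2, Q=-235/8) ⇒ EGIPWZ; edges |EGPWZ|=27/16, |I|=-19/16
  updated: d(EGIPWZ,L)=227/16
6. join EGIPWZ+L (d=227/16) ⇒ EGILPWZ; edges |EGIPWZ|=227/32, |L|=227/32
final tree: (((((E:133/16,W:395/16):149/24,(G:6/5,Z:49/5):421/24):81/16,P:197/16):27/16,I:-19/16):227/32,L:227/32)
total length: 1597/16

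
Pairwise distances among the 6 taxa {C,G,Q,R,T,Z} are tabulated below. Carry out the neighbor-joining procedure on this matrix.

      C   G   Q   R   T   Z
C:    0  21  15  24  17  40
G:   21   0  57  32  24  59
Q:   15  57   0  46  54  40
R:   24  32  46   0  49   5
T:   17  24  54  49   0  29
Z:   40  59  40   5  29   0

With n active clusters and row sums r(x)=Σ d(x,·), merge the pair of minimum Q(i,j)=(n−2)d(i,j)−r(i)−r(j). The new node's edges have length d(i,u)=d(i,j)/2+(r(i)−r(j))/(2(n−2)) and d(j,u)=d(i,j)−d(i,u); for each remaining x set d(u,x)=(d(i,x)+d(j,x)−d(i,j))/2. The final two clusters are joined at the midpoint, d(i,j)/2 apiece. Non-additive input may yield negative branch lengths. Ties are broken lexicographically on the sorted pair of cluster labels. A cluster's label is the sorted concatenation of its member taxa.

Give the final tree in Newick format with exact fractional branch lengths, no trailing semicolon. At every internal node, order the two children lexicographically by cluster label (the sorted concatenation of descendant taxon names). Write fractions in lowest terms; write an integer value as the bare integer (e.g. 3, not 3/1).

(((C:-35/8,Q:155/8):35/4,(G:57/4,T:39/4):9):75/8,(R:3/8,Z:37/8):75/8)

step 1: merge (R,Z) at d=5, Q=-309; branch lengths R→3/8, Z→37/8; new cluster RZ
  updated: d(C,RZ)=59/2, d(G,RZ)=43, d(Q,RZ)=81/2, d(RZ,T)=73/2
step 2: merge (G,T) at d=24, Q=-409/2; branch lengths G→57/4, T→39/4; new cluster GT
  updated: d(C,GT)=7, d(GT,Q)=87/2, d(GT,RZ)=111/4
step 3: merge (C,Q) at d=15, Q=-241/2; branch lengths C→-35/8, Q→155/8; new cluster CQ
  updated: d(CQ,GT)=71/4, d(CQ,RZ)=55/2
step 4: merge (CQ,GT) at d=71/4, Q=-73; branch lengths CQ→35/4, GT→9; new cluster CGQT
  updated: d(CGQT,RZ)=75/4
step 5: merge (CGQT,RZ) at d=75/4; branch lengths CGQT→75/8, RZ→75/8; new cluster CGQRTZ
final tree: (((C:-35/8,Q:155/8):35/4,(G:57/4,T:39/4):9):75/8,(R:3/8,Z:37/8):75/8)
total length: 161/2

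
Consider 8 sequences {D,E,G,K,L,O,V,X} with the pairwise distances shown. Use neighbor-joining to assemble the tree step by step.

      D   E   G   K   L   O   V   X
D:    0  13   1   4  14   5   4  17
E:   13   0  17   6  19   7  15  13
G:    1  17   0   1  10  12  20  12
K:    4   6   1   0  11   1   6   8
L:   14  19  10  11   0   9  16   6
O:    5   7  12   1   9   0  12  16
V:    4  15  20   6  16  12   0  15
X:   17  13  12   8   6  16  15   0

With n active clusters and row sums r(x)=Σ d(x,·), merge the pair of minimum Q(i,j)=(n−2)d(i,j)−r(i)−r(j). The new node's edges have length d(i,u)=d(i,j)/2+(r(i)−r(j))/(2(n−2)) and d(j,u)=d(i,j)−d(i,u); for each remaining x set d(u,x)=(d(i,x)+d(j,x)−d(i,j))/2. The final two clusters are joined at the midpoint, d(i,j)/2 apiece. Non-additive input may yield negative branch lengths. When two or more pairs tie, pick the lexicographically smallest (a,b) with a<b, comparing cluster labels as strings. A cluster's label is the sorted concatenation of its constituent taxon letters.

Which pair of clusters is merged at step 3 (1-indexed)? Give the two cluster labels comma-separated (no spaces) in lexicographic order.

E,O

step 1: merge (L,X) at d=6, Q=-136; branch lengths L→17/6, X→19/6; new cluster LX
  updated: d(D,LX)=25/2, d(E,LX)=13, d(G,LX)=8, d(K,LX)=13/2, d(LX,O)=19/2, d(LX,V)=25/2
step 2: merge (D,G) at d=1, Q=-187/2; branch lengths D→-29/20, G→49/20; new cluster DG
  updated: d(DG,E)=29/2, d(DG,K)=2, d(DG,LX)=39/4, d(DG,O)=8, d(DG,V)=23/2
step 3: merge (E,O) at d=7, Q=-65; branch lengths E→23/4, O→5/4; new cluster EO
  updated: d(DG,EO)=31/4, d(EO,K)=0, d(EO,LX)=31/4, d(EO,V)=10
step 4: merge (EO,K) at d=0, Q=-40; branch lengths EO→11/6, K→-11/6; new cluster EKO
  updated: d(DG,EKO)=39/8, d(EKO,LX)=57/8, d(EKO,V)=8
step 5: merge (DG,EKO) at d=39/8, Q=-291/8; branch lengths DG→127/32, EKO→29/32; new cluster DEGKO
  updated: d(DEGKO,LX)=6, d(DEGKO,V)=117/16
step 6: merge (DEGKO,LX) at d=6, Q=-413/16; branch lengths DEGKO→13/32, LX→179/32; new cluster DEGKLOX
  updated: d(DEGKLOX,V)=221/32
step 7: merge (DEGKLOX,V) at d=221/32; branch lengths DEGKLOX→221/64, V→221/64; new cluster DEGKLOVX
final tree: ((((D:-29/20,G:49/20):127/32,((E:23/4,O:5/4):11/6,K:-11/6):29/32):13/32,(L:17/6,X:19/6):179/32):221/64,V:221/64)
total length: 1017/32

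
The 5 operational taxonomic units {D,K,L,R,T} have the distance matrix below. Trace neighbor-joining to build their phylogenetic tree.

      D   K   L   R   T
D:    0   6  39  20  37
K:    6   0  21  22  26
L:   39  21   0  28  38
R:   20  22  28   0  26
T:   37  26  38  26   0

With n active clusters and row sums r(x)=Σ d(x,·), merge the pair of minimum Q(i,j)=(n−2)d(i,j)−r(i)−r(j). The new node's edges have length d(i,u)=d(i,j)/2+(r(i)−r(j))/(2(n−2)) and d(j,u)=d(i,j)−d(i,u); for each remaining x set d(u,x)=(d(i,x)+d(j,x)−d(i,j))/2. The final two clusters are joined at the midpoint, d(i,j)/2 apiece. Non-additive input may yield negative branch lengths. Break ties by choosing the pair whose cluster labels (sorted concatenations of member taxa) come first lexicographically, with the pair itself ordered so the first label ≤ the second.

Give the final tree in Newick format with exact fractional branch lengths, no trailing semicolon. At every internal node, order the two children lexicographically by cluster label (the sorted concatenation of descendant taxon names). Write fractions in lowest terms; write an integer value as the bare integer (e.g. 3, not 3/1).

((((D:15/2,K:-3/2):69/8,L:147/8):13/8,R:63/8):145/16,T:145/16)

step 1: merge (D,K) at d=6, Q=-159; branch lengths D→15/2, K→-3/2; new cluster DK
  updated: d(DK,L)=27, d(DK,R)=18, d(DK,T)=57/2
step 2: merge (DK,L) at d=27, Q=-225/2; branch lengths DK→69/8, L→147/8; new cluster DKL
  updated: d(DKL,R)=19/2, d(DKL,T)=79/4
step 3: merge (DKL,R) at d=19/2, Q=-221/4; branch lengths DKL→13/8, R→63/8; new cluster DKLR
  updated: d(DKLR,T)=145/8
step 4: merge (DKLR,T) at d=145/8; branch lengths DKLR→145/16, T→145/16; new cluster DKLRT
final tree: ((((D:15/2,K:-3/2):69/8,L:147/8):13/8,R:63/8):145/16,T:145/16)
total length: 485/8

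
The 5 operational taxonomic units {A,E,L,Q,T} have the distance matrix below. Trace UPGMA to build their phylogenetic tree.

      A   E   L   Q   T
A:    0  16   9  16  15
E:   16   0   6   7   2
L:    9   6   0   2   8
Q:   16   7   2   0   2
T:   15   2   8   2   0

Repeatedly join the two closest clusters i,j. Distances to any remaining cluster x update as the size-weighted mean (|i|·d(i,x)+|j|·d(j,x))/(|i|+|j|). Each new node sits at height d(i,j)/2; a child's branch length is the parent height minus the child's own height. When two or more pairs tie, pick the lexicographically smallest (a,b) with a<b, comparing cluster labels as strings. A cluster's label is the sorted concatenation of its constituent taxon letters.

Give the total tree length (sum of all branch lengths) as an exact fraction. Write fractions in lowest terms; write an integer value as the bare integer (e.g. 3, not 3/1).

iteration 1: select E,T (d=2); attach at lengths (1, 1); label the merged cluster ET
  updated: d(A,ET)=31/2, d(ET,L)=7, d(ET,Q)=9/2
iteration 2: select L,Q (d=2); attach at lengths (1, 1); label the merged cluster LQ
  updated: d(A,LQ)=25/2, d(ET,LQ)=23/4
iteration 3: select ET,LQ (d=23/4); attach at lengths (15/8, 15/8); label the merged cluster ELQT
  updated: d(A,ELQT)=14
iteration 4: select A,ELQT (d=14); attach at lengths (7, 33/8); label the merged cluster AELQT
final tree: (A:7,((E:1,T:1):15/8,(L:1,Q:1):15/8):33/8)
total length: 151/8

151/8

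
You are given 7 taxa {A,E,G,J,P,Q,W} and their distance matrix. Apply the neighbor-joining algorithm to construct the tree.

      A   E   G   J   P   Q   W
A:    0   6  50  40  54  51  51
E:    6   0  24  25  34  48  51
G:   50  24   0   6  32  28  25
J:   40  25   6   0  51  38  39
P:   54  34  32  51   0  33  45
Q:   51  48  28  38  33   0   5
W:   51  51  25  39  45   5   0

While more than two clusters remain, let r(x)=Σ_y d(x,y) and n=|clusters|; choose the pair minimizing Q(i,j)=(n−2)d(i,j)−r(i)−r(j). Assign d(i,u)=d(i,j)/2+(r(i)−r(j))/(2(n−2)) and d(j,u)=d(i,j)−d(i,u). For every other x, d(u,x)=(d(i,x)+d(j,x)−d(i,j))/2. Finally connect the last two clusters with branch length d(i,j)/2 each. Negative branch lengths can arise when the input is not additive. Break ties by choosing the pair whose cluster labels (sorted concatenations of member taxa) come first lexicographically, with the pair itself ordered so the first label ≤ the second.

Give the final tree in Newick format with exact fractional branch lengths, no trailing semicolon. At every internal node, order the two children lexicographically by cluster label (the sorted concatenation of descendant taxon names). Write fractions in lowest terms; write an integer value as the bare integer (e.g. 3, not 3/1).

((((A:47/5,E:-17/5):311/16,(G:-17/12,J:89/12):149/16):83/16,P:323/16):261/32,(Q:17/16,W:63/16):261/32)

1. join A+E (d=6, Q=-410) ⇒ AE; edges |A|=47/5, |E|=-17/5
  updated: d(AE,G)=34, d(AE,J)=59/2, d(AE,P)=41, d(AE,Q)=93/2, d(AE,W)=48
2. join Q+W (d=5, Q=-585/2) ⇒ QW; edges |Q|=17/16, |W|=63/16
  updated: d(AE,QW)=179/4, d(G,QW)=24, d(J,QW)=36, d(P,QW)=73/2
3. join G+J (d=6, Q=-401/2) ⇒ GJ; edges |G|=-17/12, |J|=89/12
  updated: d(AE,GJ)=115/4, d(GJ,P)=77/2, d(GJ,QW)=27
4. join AE+GJ (d=115/4, Q=-605/4) ⇒ AEGJ; edges |AE|=311/16, |GJ|=149/16
  updated: d(AEGJ,P)=203/8, d(AEGJ,QW)=43/2
5. join AEGJ+P (d=203/8, Q=-667/8) ⇒ AEGJP; edges |AEGJ|=83/16, |P|=323/16
  updated: d(AEGJP,QW)=261/16
6. join AEGJP+QW (d=261/16) ⇒ AEGJPQW; edges |AEGJP|=261/32, |QW|=261/32
final tree: ((((A:47/5,E:-17/5):311/16,(G:-17/12,J:89/12):149/16):83/16,P:323/16):261/32,(Q:17/16,W:63/16):261/32)
total length: 1399/16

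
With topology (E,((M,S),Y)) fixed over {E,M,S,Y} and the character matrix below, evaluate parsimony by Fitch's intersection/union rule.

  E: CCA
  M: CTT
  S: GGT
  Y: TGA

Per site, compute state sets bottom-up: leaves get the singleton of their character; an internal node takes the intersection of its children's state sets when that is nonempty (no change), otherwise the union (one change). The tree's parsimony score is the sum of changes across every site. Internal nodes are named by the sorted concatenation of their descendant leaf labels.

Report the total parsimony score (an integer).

[col 0] MS: children M:{C}, S:{G} ∪→ {C,G}; cost 1
[col 0] MSY: children MS:{C,G}, Y:{T} ∪→ {C,G,T}; cost 1
[col 0] EMSY: children E:{C}, MSY:{C,G,T} ∩→ {C}; cost 0
[col 1] MS: children M:{T}, S:{G} ∪→ {G,T}; cost 1
[col 1] MSY: children MS:{G,T}, Y:{G} ∩→ {G}; cost 0
[col 1] EMSY: children E:{C}, MSY:{G} ∪→ {C,G}; cost 1
[col 2] MS: children M:{T}, S:{T} ∩→ {T}; cost 0
[col 2] MSY: children MS:{T}, Y:{A} ∪→ {A,T}; cost 1
[col 2] EMSY: children E:{A}, MSY:{A,T} ∩→ {A}; cost 0
per-site changes: [2, 2, 1]; total = 5

5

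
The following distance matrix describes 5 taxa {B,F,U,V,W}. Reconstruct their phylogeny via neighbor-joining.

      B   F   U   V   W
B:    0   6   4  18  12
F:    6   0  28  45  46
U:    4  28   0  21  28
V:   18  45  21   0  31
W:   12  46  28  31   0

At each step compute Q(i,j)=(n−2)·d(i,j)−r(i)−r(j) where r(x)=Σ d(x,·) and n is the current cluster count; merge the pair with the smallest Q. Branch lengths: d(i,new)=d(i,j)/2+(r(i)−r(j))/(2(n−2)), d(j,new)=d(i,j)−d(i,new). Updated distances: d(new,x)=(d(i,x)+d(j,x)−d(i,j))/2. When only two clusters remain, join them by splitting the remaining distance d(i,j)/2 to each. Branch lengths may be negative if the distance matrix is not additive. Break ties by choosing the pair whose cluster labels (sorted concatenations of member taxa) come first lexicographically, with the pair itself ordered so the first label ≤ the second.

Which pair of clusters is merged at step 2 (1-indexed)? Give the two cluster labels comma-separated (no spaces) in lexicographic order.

step 1: merge (B,F) at d=6, Q=-147; branch lengths B→-67/6, F→103/6; new cluster BF
  updated: d(BF,U)=13, d(BF,V)=57/2, d(BF,W)=26
step 2: merge (BF,U) at d=13, Q=-207/2; branch lengths BF→63/8, U→41/8; new cluster BFU
  updated: d(BFU,V)=73/4, d(BFU,W)=41/2
step 3: merge (BFU,V) at d=73/4, Q=-279/4; branch lengths BFU→31/8, V→115/8; new cluster BFUV
  updated: d(BFUV,W)=133/8
step 4: merge (BFUV,W) at d=133/8; branch lengths BFUV→133/16, W→133/16; new cluster BFUVW
final tree: ((((B:-67/6,F:103/6):63/8,U:41/8):31/8,V:115/8):133/16,W:133/16)
total length: 431/8

BF,U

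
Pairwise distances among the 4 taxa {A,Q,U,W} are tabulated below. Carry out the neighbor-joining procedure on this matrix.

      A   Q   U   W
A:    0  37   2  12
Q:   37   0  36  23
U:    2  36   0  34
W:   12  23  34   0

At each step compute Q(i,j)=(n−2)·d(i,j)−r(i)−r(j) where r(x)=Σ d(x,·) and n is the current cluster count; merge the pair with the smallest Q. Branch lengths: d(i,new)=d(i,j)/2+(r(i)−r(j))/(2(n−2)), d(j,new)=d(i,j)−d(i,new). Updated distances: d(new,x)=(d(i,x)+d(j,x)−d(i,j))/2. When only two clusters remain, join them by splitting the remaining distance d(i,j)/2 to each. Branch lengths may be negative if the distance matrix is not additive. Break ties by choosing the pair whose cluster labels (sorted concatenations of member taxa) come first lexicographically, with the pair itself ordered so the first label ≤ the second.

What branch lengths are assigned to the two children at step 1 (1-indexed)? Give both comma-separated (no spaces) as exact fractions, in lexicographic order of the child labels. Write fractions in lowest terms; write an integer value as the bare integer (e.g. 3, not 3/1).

-17/4,25/4

step 1: merge (A,U) at d=2, Q=-119; branch lengths A→-17/4, U→25/4; new cluster AU
  updated: d(AU,Q)=71/2, d(AU,W)=22
step 2: merge (AU,Q) at d=71/2, Q=-161/2; branch lengths AU→69/4, Q→73/4; new cluster AQU
  updated: d(AQU,W)=19/4
step 3: merge (AQU,W) at d=19/4; branch lengths AQU→19/8, W→19/8; new cluster AQUW
final tree: (((A:-17/4,U:25/4):69/4,Q:73/4):19/8,W:19/8)
total length: 169/4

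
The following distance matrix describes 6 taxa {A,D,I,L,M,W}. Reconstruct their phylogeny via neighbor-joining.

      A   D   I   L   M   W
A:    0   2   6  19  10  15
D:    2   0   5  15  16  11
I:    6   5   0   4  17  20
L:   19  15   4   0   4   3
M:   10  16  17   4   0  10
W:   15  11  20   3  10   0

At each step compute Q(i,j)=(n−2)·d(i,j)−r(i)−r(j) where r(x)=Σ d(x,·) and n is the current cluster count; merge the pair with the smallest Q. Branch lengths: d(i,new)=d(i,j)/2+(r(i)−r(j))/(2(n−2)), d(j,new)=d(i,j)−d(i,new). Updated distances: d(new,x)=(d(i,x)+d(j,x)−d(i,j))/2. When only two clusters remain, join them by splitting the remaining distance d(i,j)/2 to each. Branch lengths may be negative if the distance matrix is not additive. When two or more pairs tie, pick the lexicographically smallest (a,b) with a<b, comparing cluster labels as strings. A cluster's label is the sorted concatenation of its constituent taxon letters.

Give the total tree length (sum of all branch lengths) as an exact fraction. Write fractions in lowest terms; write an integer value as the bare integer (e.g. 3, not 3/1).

step 1: merge (A,D) at d=2, Q=-93; branch lengths A→11/8, D→5/8; new cluster AD
  updated: d(AD,I)=9/2, d(AD,L)=16, d(AD,M)=12, d(AD,W)=12
step 2: merge (AD,I) at d=9/2, Q=-153/2; branch lengths AD→25/12, I→29/12; new cluster ADI
  updated: d(ADI,L)=31/4, d(ADI,M)=49/4, d(ADI,W)=55/4
step 3: merge (ADI,M) at d=49/4, Q=-71/2; branch lengths ADI→8, M→17/4; new cluster ADIM
  updated: d(ADIM,L)=-1/4, d(ADIM,W)=23/4
step 4: merge (ADIM,L) at d=-1/4, Q=-17/2; branch lengths ADIM→5/4, L→-3/2; new cluster ADILM
  updated: d(ADILM,W)=9/2
step 5: merge (ADILM,W) at d=9/2; branch lengths ADILM→9/4, W→9/4; new cluster ADILMW
final tree: (((((A:11/8,D:5/8):25/12,I:29/12):8,M:17/4):5/4,L:-3/2):9/4,W:9/4)
total length: 23

23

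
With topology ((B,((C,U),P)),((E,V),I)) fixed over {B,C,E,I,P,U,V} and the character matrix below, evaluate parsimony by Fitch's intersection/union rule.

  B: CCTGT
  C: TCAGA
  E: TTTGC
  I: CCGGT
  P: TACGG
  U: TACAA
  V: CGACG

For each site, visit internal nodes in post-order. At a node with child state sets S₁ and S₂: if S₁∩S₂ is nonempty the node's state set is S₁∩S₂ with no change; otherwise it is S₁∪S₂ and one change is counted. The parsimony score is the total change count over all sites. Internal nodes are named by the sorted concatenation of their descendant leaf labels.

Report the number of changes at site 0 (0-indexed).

site 0, node CU: C={T} ∩ U={T} → {T} (+0)
site 0, node CPU: CU={T} ∩ P={T} → {T} (+0)
site 0, node BCPU: B={C} ∪ CPU={T} → {C,T} (+1)
site 0, node EV: E={T} ∪ V={C} → {C,T} (+1)
site 0, node EIV: EV={C,T} ∩ I={C} → {C} (+0)
site 0, node BCEIPUV: BCPU={C,T} ∩ EIV={C} → {C} (+0)
site 1, node CU: C={C} ∪ U={A} → {A,C} (+1)
site 1, node CPU: CU={A,C} ∩ P={A} → {A} (+0)
site 1, node BCPU: B={C} ∪ CPU={A} → {A,C} (+1)
site 1, node EV: E={T} ∪ V={G} → {G,T} (+1)
site 1, node EIV: EV={G,T} ∪ I={C} → {C,G,T} (+1)
site 1, node BCEIPUV: BCPU={A,C} ∩ EIV={C,G,T} → {C} (+0)
site 2, node CU: C={A} ∪ U={C} → {A,C} (+1)
site 2, node CPU: CU={A,C} ∩ P={C} → {C} (+0)
site 2, node BCPU: B={T} ∪ CPU={C} → {C,T} (+1)
site 2, node EV: E={T} ∪ V={A} → {A,T} (+1)
site 2, node EIV: EV={A,T} ∪ I={G} → {A,G,T} (+1)
site 2, node BCEIPUV: BCPU={C,T} ∩ EIV={A,G,T} → {T} (+0)
site 3, node CU: C={G} ∪ U={A} → {A,G} (+1)
site 3, node CPU: CU={A,G} ∩ P={G} → {G} (+0)
site 3, node BCPU: B={G} ∩ CPU={G} → {G} (+0)
site 3, node EV: E={G} ∪ V={C} → {C,G} (+1)
site 3, node EIV: EV={C,G} ∩ I={G} → {G} (+0)
site 3, node BCEIPUV: BCPU={G} ∩ EIV={G} → {G} (+0)
site 4, node CU: C={A} ∩ U={A} → {A} (+0)
site 4, node CPU: CU={A} ∪ P={G} → {A,G} (+1)
site 4, node BCPU: B={T} ∪ CPU={A,G} → {A,G,T} (+1)
site 4, node EV: E={C} ∪ V={G} → {C,G} (+1)
site 4, node EIV: EV={C,G} ∪ I={T} → {C,G,T} (+1)
site 4, node BCEIPUV: BCPU={A,G,T} ∩ EIV={C,G,T} → {G,T} (+0)
per-site changes: [2, 4, 4, 2, 4]; total = 16

2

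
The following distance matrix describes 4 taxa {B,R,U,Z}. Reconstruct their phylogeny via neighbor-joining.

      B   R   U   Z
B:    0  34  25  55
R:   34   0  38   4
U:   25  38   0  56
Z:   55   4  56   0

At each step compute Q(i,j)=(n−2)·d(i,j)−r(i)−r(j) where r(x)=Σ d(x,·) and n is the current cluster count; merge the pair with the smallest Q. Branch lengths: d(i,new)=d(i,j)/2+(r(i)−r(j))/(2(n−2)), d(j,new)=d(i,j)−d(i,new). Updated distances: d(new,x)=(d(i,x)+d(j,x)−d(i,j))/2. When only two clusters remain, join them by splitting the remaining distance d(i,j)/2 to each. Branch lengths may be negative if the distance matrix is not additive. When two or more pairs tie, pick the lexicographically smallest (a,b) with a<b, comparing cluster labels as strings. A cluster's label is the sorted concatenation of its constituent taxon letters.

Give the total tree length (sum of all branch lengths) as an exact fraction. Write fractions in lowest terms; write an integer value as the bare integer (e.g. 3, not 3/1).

241/4

1. join B+U (d=25, Q=-183) ⇒ BU; edges |B|=45/4, |U|=55/4
  updated: d(BU,R)=47/2, d(BU,Z)=43
2. join BU+R (d=47/2, Q=-141/2) ⇒ BRU; edges |BU|=125/4, |R|=-31/4
  updated: d(BRU,Z)=47/4
3. join BRU+Z (d=47/4) ⇒ BRUZ; edges |BRU|=47/8, |Z|=47/8
final tree: (((B:45/4,U:55/4):125/4,R:-31/4):47/8,Z:47/8)
total length: 241/4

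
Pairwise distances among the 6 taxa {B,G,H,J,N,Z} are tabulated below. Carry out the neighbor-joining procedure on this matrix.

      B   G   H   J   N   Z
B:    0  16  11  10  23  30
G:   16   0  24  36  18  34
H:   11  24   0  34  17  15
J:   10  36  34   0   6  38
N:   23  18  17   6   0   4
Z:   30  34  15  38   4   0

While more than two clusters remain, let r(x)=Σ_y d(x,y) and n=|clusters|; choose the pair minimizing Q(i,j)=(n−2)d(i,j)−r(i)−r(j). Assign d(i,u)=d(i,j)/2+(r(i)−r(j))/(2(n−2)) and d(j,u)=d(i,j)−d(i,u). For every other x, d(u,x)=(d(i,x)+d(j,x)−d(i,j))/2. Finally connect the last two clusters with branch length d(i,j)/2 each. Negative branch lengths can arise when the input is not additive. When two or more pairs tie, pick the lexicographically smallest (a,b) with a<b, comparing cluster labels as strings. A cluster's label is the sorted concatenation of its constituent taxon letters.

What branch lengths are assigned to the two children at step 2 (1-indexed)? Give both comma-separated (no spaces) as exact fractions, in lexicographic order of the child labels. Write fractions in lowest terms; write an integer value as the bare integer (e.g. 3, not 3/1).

-43/12,91/12

iteration 1: select B,J (d=10, Q=-174); attach at lengths (3/4, 37/4); label the merged cluster BJ
  updated: d(BJ,G)=21, d(BJ,H)=35/2, d(BJ,N)=19/2, d(BJ,Z)=29
iteration 2: select N,Z (d=4, Q=-237/2); attach at lengths (-43/12, 91/12); label the merged cluster NZ
  updated: d(BJ,NZ)=69/4, d(G,NZ)=24, d(H,NZ)=14
iteration 3: select BJ,G (d=21, Q=-331/4); attach at lengths (115/16, 221/16); label the merged cluster BGJ
  updated: d(BGJ,H)=41/4, d(BGJ,NZ)=81/8
iteration 4: select BGJ,H (d=41/4, Q=-275/8); attach at lengths (51/16, 113/16); label the merged cluster BGHJ
  updated: d(BGHJ,NZ)=111/16
iteration 5: select BGHJ,NZ (d=111/16); attach at lengths (111/32, 111/32); label the merged cluster BGHJNZ
final tree: ((((B:3/4,J:37/4):115/16,G:221/16):51/16,H:113/16):111/32,(N:-43/12,Z:91/12):111/32)
total length: 835/16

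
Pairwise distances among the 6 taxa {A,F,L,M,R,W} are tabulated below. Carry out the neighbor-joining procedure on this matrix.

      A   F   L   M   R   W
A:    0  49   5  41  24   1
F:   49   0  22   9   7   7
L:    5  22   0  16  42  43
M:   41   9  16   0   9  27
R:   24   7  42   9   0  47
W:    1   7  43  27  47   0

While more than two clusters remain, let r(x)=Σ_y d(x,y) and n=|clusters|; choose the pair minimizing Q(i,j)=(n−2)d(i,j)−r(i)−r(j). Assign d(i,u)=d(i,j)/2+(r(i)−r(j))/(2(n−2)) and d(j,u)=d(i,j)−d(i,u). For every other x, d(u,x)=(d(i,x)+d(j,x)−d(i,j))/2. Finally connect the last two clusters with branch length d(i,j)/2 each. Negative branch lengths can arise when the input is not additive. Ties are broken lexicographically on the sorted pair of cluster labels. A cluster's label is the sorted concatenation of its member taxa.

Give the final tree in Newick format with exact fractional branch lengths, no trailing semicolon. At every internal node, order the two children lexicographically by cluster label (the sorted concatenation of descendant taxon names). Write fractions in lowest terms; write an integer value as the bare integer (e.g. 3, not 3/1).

iteration 1: select A,W (d=1, Q=-241); attach at lengths (-1/8, 9/8); label the merged cluster AW
  updated: d(AW,F)=55/2, d(AW,L)=47/2, d(AW,M)=67/2, d(AW,R)=35
iteration 2: select AW,L (d=47/2, Q=-305/2); attach at lengths (173/12, 109/12); label the merged cluster ALW
  updated: d(ALW,F)=13, d(ALW,M)=13, d(ALW,R)=107/4
iteration 3: select ALW,M (d=13, Q=-231/4); attach at lengths (191/16, 17/16); label the merged cluster ALMW
  updated: d(ALMW,F)=9/2, d(ALMW,R)=91/8
iteration 4: select ALMW,F (d=9/2, Q=-183/8); attach at lengths (71/16, 1/16); label the merged cluster AFLMW
  updated: d(AFLMW,R)=111/16
iteration 5: select AFLMW,R (d=111/16); attach at lengths (111/32, 111/32); label the merged cluster AFLMRW
final tree: (((((A:-1/8,W:9/8):173/12,L:109/12):191/16,M:17/16):71/16,F:1/16):111/32,R:111/32)
total length: 783/16

(((((A:-1/8,W:9/8):173/12,L:109/12):191/16,M:17/16):71/16,F:1/16):111/32,R:111/32)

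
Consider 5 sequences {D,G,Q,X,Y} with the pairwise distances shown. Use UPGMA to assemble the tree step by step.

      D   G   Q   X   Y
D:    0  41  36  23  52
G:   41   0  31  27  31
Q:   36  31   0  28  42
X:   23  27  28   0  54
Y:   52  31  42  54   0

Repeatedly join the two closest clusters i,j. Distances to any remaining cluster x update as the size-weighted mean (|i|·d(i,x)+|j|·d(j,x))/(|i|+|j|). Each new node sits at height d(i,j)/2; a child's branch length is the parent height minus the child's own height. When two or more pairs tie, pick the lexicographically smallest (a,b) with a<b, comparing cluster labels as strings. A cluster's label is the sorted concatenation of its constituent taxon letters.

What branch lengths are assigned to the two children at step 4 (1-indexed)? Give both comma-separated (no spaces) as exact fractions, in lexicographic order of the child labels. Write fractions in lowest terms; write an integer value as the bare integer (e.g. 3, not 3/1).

47/8,179/8

step 1: merge (D,X) at d=23; branch lengths D→23/2, X→23/2; new cluster DX
  updated: d(DX,G)=34, d(DX,Q)=32, d(DX,Y)=53
step 2: merge (G,Q) at d=31; branch lengths G→31/2, Q→31/2; new cluster GQ
  updated: d(DX,GQ)=33, d(GQ,Y)=73/2
step 3: merge (DX,GQ) at d=33; branch lengths DX→5, GQ→1; new cluster DGQX
  updated: d(DGQX,Y)=179/4
step 4: merge (DGQX,Y) at d=179/4; branch lengths DGQX→47/8, Y→179/8; new cluster DGQXY
final tree: (((D:23/2,X:23/2):5,(G:31/2,Q:31/2):1):47/8,Y:179/8)
total length: 353/4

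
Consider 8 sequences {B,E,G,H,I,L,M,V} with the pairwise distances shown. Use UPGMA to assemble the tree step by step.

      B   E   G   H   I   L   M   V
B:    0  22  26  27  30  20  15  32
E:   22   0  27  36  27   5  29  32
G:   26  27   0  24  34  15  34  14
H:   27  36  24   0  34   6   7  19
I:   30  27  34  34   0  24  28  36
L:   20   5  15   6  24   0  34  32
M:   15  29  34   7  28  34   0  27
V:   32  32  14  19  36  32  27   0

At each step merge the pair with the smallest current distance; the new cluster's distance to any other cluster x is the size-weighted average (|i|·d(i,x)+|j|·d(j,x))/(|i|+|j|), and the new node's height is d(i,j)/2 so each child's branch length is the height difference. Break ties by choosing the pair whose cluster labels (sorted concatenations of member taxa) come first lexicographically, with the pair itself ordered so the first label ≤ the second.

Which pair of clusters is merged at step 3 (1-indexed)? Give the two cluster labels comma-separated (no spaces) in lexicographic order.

step 1: merge (E,L) at d=5; branch lengths E→5/2, L→5/2; new cluster EL
  updated: d(B,EL)=21, d(EL,G)=21, d(EL,H)=21, d(EL,I)=51/2, d(EL,M)=63/2, d(EL,V)=32
step 2: merge (H,M) at d=7; branch lengths H→7/2, M→7/2; new cluster HM
  updated: d(B,HM)=21, d(EL,HM)=105/4, d(G,HM)=29, d(HM,I)=31, d(HM,V)=23
step 3: merge (G,V) at d=14; branch lengths G→7, V→7; new cluster GV
  updated: d(B,GV)=29, d(EL,GV)=53/2, d(GV,HM)=26, d(GV,I)=35
step 4: merge (B,EL) at d=21; branch lengths B→21/2, EL→8; new cluster BEL
  updated: d(BEL,GV)=82/3, d(BEL,HM)=49/2, d(BEL,I)=27
step 5: merge (BEL,HM) at d=49/2; branch lengths BEL→7/4, HM→35/4; new cluster BEHLM
  updated: d(BEHLM,GV)=134/5, d(BEHLM,I)=143/5
step 6: merge (BEHLM,GV) at d=134/5; branch lengths BEHLM→23/20, GV→32/5; new cluster BEGHLMV
  updated: d(BEGHLMV,I)=213/7
step 7: merge (BEGHLMV,I) at d=213/7; branch lengths BEGHLMV→127/70, I→213/14; new cluster BEGHILMV
final tree: ((((B:21/2,(E:5/2,L:5/2):8):7/4,(H:7/2,M:7/2):35/4):23/20,(G:7,V:7):32/5):127/70,I:213/14)
total length: 11141/140

G,V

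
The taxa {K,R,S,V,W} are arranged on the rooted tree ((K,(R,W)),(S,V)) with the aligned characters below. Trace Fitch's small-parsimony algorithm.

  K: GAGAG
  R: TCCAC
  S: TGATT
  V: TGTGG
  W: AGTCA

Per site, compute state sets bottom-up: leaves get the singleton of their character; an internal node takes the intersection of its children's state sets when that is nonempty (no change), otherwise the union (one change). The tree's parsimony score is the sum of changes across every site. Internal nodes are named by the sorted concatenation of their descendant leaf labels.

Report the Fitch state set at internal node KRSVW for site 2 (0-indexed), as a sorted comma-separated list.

RW@0: {T} ∪ {A} = {A,T} (union, +1)
KRW@0: {G} ∪ {A,T} = {A,G,T} (union, +1)
SV@0: {T} ∩ {T} = {T} (intersection, +0)
KRSVW@0: {A,G,T} ∩ {T} = {T} (intersection, +0)
RW@1: {C} ∪ {G} = {C,G} (union, +1)
KRW@1: {A} ∪ {C,G} = {A,C,G} (union, +1)
SV@1: {G} ∩ {G} = {G} (intersection, +0)
KRSVW@1: {A,C,G} ∩ {G} = {G} (intersection, +0)
RW@2: {C} ∪ {T} = {C,T} (union, +1)
KRW@2: {G} ∪ {C,T} = {C,G,T} (union, +1)
SV@2: {A} ∪ {T} = {A,T} (union, +1)
KRSVW@2: {C,G,T} ∩ {A,T} = {T} (intersection, +0)
RW@3: {A} ∪ {C} = {A,C} (union, +1)
KRW@3: {A} ∩ {A,C} = {A} (intersection, +0)
SV@3: {T} ∪ {G} = {G,T} (union, +1)
KRSVW@3: {A} ∪ {G,T} = {A,G,T} (union, +1)
RW@4: {C} ∪ {A} = {A,C} (union, +1)
KRW@4: {G} ∪ {A,C} = {A,C,G} (union, +1)
SV@4: {T} ∪ {G} = {G,T} (union, +1)
KRSVW@4: {A,C,G} ∩ {G,T} = {G} (intersection, +0)
per-site changes: [2, 2, 3, 3, 3]; total = 13

T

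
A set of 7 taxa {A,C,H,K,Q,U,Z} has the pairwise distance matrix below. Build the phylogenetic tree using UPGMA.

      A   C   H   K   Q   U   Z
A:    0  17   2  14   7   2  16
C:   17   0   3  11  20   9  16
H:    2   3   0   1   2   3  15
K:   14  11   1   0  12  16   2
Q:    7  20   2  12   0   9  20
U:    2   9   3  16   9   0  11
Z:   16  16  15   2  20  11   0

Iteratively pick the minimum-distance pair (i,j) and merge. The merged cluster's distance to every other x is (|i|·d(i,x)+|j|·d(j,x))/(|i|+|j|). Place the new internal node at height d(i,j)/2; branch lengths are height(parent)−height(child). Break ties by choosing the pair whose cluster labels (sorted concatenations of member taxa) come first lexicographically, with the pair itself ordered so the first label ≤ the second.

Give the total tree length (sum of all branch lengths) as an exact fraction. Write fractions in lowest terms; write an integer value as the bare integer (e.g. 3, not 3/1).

497/18

1. join H+K (d=1) ⇒ HK; edges |H|=1/2, |K|=1/2
  updated: d(A,HK)=8, d(C,HK)=7, d(HK,Q)=7, d(HK,U)=19/2, d(HK,Z)=17/2
2. join A+U (d=2) ⇒ AU; edges |A|=1, |U|=1
  updated: d(AU,C)=13, d(AU,HK)=35/4, d(AU,Q)=8, d(AU,Z)=27/2
3. join C+HK (d=7) ⇒ CHK; edges |C|=7/2, |HK|=3
  updated: d(AU,CHK)=61/6, d(CHK,Q)=34/3, d(CHK,Z)=11
4. join AU+Q (d=8) ⇒ AQU; edges |AU|=3, |Q|=4
  updated: d(AQU,CHK)=95/9, d(AQU,Z)=47/3
5. join AQU+CHK (d=95/9) ⇒ ACHKQU; edges |AQU|=23/18, |CHK|=16/9
  updated: d(ACHKQU,Z)=40/3
6. join ACHKQU+Z (d=40/3) ⇒ ACHKQUZ; edges |ACHKQU|=25/18, |Z|=20/3
final tree: ((((A:1,U:1):3,Q:4):23/18,(C:7/2,(H:1/2,K:1/2):3):16/9):25/18,Z:20/3)
total length: 497/18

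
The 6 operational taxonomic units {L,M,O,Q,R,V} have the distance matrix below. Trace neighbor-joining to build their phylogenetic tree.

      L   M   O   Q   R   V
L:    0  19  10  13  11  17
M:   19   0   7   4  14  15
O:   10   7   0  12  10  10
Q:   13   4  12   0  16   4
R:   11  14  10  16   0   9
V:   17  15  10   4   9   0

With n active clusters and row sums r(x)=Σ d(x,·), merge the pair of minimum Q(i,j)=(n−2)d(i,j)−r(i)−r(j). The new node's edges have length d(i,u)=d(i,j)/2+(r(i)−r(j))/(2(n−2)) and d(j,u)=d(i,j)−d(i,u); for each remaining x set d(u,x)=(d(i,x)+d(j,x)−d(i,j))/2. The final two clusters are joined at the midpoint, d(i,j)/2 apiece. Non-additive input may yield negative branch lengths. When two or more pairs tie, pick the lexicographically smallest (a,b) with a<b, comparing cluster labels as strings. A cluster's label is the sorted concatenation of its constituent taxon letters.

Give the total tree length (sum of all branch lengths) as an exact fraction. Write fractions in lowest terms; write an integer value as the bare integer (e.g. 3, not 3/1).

iteration 1: select M,Q (d=4, Q=-92); attach at lengths (13/4, 3/4); label the merged cluster MQ
  updated: d(L,MQ)=14, d(MQ,O)=15/2, d(MQ,R)=13, d(MQ,V)=15/2
iteration 2: select MQ,V (d=15/2, Q=-63); attach at lengths (7/2, 4); label the merged cluster MQV
  updated: d(L,MQV)=47/4, d(MQV,O)=5, d(MQV,R)=29/4
iteration 3: select L,R (d=11, Q=-39); attach at lengths (53/8, 35/8); label the merged cluster LR
  updated: d(LR,MQV)=4, d(LR,O)=9/2
iteration 4: select LR,MQV (d=4, Q=-27/2); attach at lengths (7/4, 9/4); label the merged cluster LMQRV
  updated: d(LMQRV,O)=11/4
iteration 5: select LMQRV,O (d=11/4); attach at lengths (11/8, 11/8); label the merged cluster LMOQRV
final tree: (((L:53/8,R:35/8):7/4,((M:13/4,Q:3/4):7/2,V:4):9/4):11/8,O:11/8)
total length: 117/4

117/4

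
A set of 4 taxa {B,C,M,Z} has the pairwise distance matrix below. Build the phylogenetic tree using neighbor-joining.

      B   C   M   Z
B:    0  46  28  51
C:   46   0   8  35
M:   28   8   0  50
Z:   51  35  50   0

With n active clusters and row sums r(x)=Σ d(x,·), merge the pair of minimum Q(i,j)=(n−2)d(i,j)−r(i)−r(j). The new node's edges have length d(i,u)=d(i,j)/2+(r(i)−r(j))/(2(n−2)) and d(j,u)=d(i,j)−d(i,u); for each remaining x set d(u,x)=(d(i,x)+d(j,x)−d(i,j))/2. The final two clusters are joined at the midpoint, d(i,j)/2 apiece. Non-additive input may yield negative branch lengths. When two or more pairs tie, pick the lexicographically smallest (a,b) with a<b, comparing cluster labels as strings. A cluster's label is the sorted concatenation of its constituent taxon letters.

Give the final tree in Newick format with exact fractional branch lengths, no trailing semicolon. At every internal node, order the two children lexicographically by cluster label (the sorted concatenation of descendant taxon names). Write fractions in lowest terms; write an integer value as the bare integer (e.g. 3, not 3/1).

(((B:91/4,Z:113/4):41/4,C:19/4):13/8,M:13/8)

iteration 1: select B,Z (d=51, Q=-159); attach at lengths (91/4, 113/4); label the merged cluster BZ
  updated: d(BZ,C)=15, d(BZ,M)=27/2
iteration 2: select BZ,C (d=15, Q=-73/2); attach at lengths (41/4, 19/4); label the merged cluster BCZ
  updated: d(BCZ,M)=13/4
iteration 3: select BCZ,M (d=13/4); attach at lengths (13/8, 13/8); label the merged cluster BCMZ
final tree: (((B:91/4,Z:113/4):41/4,C:19/4):13/8,M:13/8)
total length: 277/4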